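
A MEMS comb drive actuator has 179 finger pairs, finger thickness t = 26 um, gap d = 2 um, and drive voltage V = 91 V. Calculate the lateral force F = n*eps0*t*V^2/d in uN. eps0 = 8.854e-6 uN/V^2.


Step 1: Parameters: n=179, eps0=8.854e-6 uN/V^2, t=26 um, V=91 V, d=2 um
Step 2: V^2 = 8281
Step 3: F = 179 * 8.854e-6 * 26 * 8281 / 2
F = 170.616 uN


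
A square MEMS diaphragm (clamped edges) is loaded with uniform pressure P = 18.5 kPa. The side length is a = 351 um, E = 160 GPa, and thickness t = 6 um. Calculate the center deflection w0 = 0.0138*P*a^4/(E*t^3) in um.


Step 1: Convert pressure to compatible units (E is in GPa, so P in GPa).
P = 18.5 kPa = 18.5e-6 GPa
Step 2: Compute numerator: 0.0138 * P * a^4.
a^4 = 351^4 = 15178486401
numerator = 0.0138 * 18.5e-6 * 15178486401 = 3.87507e+03
Step 3: Compute denominator: E * t^3 = 160 * 6^3 = 34560
Step 4: w0 = numerator / denominator = 3.87507e+03 / 34560 = 0.1121 um


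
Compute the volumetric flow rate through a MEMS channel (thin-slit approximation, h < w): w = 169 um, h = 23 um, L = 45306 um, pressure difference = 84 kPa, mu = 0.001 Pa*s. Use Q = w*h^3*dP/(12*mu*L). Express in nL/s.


Step 1: Convert all dimensions to SI (meters).
w = 169e-6 m, h = 23e-6 m, L = 45306e-6 m, dP = 84e3 Pa
Step 2: Q = w * h^3 * dP / (12 * mu * L)
Q = 169e-6 * (23e-6)^3 * 84e3 / (12 * 0.001 * 45306e-6) = 3.1769657e-10 m^3/s
Step 3: Convert Q from m^3/s to nL/s (1 m^3 = 1e12 nL, so multiply by 1e12).
Q = 317.697 nL/s


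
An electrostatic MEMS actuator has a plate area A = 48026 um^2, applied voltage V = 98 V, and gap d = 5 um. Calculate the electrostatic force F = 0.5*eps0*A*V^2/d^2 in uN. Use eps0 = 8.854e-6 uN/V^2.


Step 1: Identify parameters.
eps0 = 8.854e-6 uN/V^2, A = 48026 um^2, V = 98 V, d = 5 um
Step 2: Compute V^2 = 98^2 = 9604
Step 3: Compute d^2 = 5^2 = 25
Step 4: F = 0.5 * 8.854e-6 * 48026 * 9604 / 25
F = 81.677 uN


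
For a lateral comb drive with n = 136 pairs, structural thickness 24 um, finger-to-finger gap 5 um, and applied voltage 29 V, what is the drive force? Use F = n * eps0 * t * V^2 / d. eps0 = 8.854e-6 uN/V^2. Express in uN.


Step 1: Parameters: n=136, eps0=8.854e-6 uN/V^2, t=24 um, V=29 V, d=5 um
Step 2: V^2 = 841
Step 3: F = 136 * 8.854e-6 * 24 * 841 / 5
F = 4.861 uN


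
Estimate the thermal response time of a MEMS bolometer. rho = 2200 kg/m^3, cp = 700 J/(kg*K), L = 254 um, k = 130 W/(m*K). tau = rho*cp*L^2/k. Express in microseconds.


Step 1: Convert L to m: L = 254e-6 m
Step 2: L^2 = (254e-6)^2 = 6.4516e-08 m^2
Step 3: tau = 2200 * 700 * 6.4516e-08 / 130 = 7.6426646e-04 s
Step 4: Convert to microseconds (multiply by 1e6).
tau = 764.266 us


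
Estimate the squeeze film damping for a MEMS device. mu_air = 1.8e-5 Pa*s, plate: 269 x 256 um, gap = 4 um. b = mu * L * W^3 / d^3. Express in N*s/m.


Step 1: Convert to SI.
L = 269e-6 m, W = 256e-6 m, d = 4e-6 m
Step 2: W^3 = (256e-6)^3 = 1.68e-11 m^3
Step 3: d^3 = (4e-6)^3 = 6.40e-17 m^3
Step 4: b = 1.8e-5 * 269e-6 * 1.68e-11 / 6.40e-17
b = 1.27e-03 N*s/m


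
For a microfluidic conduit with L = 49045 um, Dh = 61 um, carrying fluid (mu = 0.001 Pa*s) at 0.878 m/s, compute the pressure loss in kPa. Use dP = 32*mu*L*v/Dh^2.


Step 1: Convert to SI: L = 49045e-6 m, Dh = 61e-6 m
Step 2: dP = 32 * 0.001 * 49045e-6 * 0.878 / (61e-6)^2
Step 3: dP = 370322.04 Pa
Step 4: Convert to kPa: dP = 370.32 kPa


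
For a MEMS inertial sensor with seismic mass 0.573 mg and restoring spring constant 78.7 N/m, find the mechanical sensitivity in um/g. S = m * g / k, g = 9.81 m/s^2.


Step 1: Convert mass: m = 0.573 mg = 5.73e-07 kg
Step 2: S = m * g / k = 5.73e-07 * 9.81 / 78.7
Step 3: S = 7.14e-08 m/g
Step 4: Convert to um/g: S = 0.071 um/g


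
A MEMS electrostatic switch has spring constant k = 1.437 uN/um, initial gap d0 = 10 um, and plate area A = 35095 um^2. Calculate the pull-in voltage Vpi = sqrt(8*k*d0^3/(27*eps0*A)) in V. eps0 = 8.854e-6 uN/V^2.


Step 1: Compute numerator: 8 * k * d0^3 = 8 * 1.437 * 10^3 = 11496.0
Step 2: Compute denominator: 27 * eps0 * A = 27 * 8.854e-6 * 35095 = 8.389741
Step 3: Vpi = sqrt(11496.0 / 8.389741)
Vpi = 37.02 V


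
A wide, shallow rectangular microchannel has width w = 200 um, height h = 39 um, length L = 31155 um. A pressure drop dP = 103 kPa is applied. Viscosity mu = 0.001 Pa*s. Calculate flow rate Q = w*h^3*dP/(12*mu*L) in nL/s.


Step 1: Convert all dimensions to SI (meters).
w = 200e-6 m, h = 39e-6 m, L = 31155e-6 m, dP = 103e3 Pa
Step 2: Q = w * h^3 * dP / (12 * mu * L)
Q = 200e-6 * (39e-6)^3 * 103e3 / (12 * 0.001 * 31155e-6) = 3.26852672e-09 m^3/s
Step 3: Convert Q from m^3/s to nL/s (1 m^3 = 1e12 nL, so multiply by 1e12).
Q = 3268.527 nL/s


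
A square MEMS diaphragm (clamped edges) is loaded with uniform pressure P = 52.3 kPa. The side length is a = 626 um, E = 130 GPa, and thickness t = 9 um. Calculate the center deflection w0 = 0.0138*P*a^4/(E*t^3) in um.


Step 1: Convert pressure to compatible units (E is in GPa, so P in GPa).
P = 52.3 kPa = 52.3e-6 GPa
Step 2: Compute numerator: 0.0138 * P * a^4.
a^4 = 626^4 = 153566799376
numerator = 0.0138 * 52.3e-6 * 153566799376 = 1.108353e+05
Step 3: Compute denominator: E * t^3 = 130 * 9^3 = 94770
Step 4: w0 = numerator / denominator = 1.108353e+05 / 94770 = 1.1695 um


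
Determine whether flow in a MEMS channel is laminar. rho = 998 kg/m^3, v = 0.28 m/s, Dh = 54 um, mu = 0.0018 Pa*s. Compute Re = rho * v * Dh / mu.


Step 1: Convert Dh to meters: Dh = 54e-6 m
Step 2: Re = rho * v * Dh / mu
Re = 998 * 0.28 * 54e-6 / 0.0018
Re = 8.383
Since Re = 8.383 is below ~2300, the flow is laminar.


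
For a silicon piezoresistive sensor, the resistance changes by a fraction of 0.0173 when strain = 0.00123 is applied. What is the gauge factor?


Step 1: Identify values.
dR/R = 0.0173, strain = 0.00123
Step 2: GF = (dR/R) / strain = 0.0173 / 0.00123
GF = 14.1


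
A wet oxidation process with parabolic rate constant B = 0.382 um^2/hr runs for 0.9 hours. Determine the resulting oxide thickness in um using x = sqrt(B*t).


Step 1: Compute B*t = 0.382 * 0.9 = 0.3438
Step 2: x = sqrt(0.3438)
x = 0.586 um


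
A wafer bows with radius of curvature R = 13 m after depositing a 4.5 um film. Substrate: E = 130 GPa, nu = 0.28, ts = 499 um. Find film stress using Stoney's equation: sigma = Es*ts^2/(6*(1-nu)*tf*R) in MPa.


Step 1: Compute numerator: Es * ts^2 = 130 * 499^2 = 32370130 (GPa*um^2)
Step 2: Compute denominator (R in um): 6*(1-nu)*tf*R = 6*0.72*4.5*13e6 = 252720000.0 (um^2)
Step 3: sigma (GPa) = 32370130 / 252720000.0 = 1.28087e-01 GPa
Step 4: Convert to MPa (x1000): sigma = 128.1 MPa


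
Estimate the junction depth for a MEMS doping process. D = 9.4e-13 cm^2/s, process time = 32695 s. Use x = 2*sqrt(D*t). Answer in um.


Step 1: Compute D*t = 9.4e-13 * 32695 = 3.07333e-08 cm^2
Step 2: sqrt(D*t) = 1.75309e-04 cm
Step 3: x = 2 * 1.75309e-04 cm = 3.50618e-04 cm
Step 4: Convert to um (1 cm = 1e4 um): x = 3.506 um


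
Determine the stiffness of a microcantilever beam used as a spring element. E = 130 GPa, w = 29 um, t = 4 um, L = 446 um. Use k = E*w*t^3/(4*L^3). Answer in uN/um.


Step 1: Convert E to consistent units (1 GPa = 1000 uN/um^2).
E = 130 GPa = 130000 uN/um^2
Step 2: Compute t^3 = 4^3 = 64
Step 3: Compute L^3 = 446^3 = 88716536
Step 4: k = 130000 * 29 * 64 / (4 * 88716536)
k = 0.6799 uN/um


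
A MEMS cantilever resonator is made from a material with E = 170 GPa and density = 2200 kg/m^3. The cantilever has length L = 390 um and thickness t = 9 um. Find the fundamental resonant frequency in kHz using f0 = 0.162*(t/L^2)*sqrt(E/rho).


Step 1: Convert units to SI.
t_SI = 9e-6 m, L_SI = 390e-6 m
Step 2: Calculate sqrt(E/rho).
sqrt(170e9 / 2200) = 8790.49 m/s
Step 3: Compute f0.
f0 = 0.162 * 9e-6 / (390e-6)^2 * 8790.49 = 84263.9 Hz = 84.26 kHz


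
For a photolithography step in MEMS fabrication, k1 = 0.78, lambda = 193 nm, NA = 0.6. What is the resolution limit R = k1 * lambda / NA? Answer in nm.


Step 1: Identify values: k1 = 0.78, lambda = 193 nm, NA = 0.6
Step 2: R = k1 * lambda / NA
R = 0.78 * 193 / 0.6
R = 250.9 nm


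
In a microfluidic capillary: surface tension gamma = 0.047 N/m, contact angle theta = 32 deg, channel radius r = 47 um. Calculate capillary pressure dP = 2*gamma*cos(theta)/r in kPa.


Step 1: cos(32 deg) = 0.848
Step 2: Convert r to m: r = 47e-6 m
Step 3: dP = 2 * 0.047 * 0.848 / 47e-6 = 1696.0 Pa
Step 4: Convert Pa to kPa (divide by 1000).
dP = 1.7 kPa


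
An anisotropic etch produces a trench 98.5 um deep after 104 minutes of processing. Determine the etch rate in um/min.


Step 1: Etch rate = depth / time
Step 2: rate = 98.5 / 104
rate = 0.947 um/min


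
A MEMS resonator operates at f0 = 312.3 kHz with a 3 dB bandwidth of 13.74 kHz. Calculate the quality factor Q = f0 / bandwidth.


Step 1: Q = f0 / bandwidth
Step 2: Q = 312.3 / 13.74
Q = 22.7


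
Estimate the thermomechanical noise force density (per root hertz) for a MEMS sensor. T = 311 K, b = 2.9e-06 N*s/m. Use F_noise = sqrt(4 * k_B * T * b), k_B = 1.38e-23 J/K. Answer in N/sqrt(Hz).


Step 1: Compute 4 * k_B * T * b
= 4 * 1.38e-23 * 311 * 2.9e-06
= 4.9785e-26 N^2/Hz
Step 2: F_noise = sqrt(4.9785e-26)
F_noise = 2.23e-13 N/sqrt(Hz)


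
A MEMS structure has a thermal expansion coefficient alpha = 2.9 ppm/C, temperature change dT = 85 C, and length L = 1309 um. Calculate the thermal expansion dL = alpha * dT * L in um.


Step 1: Convert CTE: alpha = 2.9 ppm/C = 2.9e-6 /C
Step 2: dL = 2.9e-6 * 85 * 1309
dL = 0.3227 um


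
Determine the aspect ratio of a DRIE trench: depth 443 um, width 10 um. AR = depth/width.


Step 1: AR = depth / width
Step 2: AR = 443 / 10
AR = 44.3


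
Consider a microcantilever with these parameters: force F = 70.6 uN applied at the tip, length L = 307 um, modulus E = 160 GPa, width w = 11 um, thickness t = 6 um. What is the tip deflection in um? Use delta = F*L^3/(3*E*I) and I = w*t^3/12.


Step 1: Calculate the second moment of area.
I = w * t^3 / 12 = 11 * 6^3 / 12 = 198.0 um^4
Step 2: Convert E to consistent units (1 GPa = 1000 uN/um^2).
E = 160 GPa = 160000 uN/um^2
Step 3: Calculate tip deflection.
delta = F * L^3 / (3 * E * I)
delta = 70.6 * 307^3 / (3 * 160000 * 198.0)
delta = 21.4938 um


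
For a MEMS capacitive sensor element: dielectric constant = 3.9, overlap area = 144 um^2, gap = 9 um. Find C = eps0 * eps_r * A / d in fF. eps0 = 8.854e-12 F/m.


Step 1: Convert area to m^2: A = 144e-12 m^2
Step 2: Convert gap to m: d = 9e-6 m
Step 3: C = eps0 * eps_r * A / d
C = 8.854e-12 * 3.9 * 144e-12 / 9e-6
Step 4: Convert to fF (multiply by 1e15).
C = 0.55 fF


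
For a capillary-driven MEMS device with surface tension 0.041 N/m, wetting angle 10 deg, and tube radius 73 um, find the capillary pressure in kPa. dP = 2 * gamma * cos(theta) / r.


Step 1: cos(10 deg) = 0.9848
Step 2: Convert r to m: r = 73e-6 m
Step 3: dP = 2 * 0.041 * 0.9848 / 73e-6 = 1106.2 Pa
Step 4: Convert Pa to kPa (divide by 1000).
dP = 1.11 kPa


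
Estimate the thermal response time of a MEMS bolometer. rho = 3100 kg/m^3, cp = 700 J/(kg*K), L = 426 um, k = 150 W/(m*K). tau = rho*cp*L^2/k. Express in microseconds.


Step 1: Convert L to m: L = 426e-6 m
Step 2: L^2 = (426e-6)^2 = 1.81476e-07 m^2
Step 3: tau = 3100 * 700 * 1.81476e-07 / 150 = 2.6253528e-03 s
Step 4: Convert to microseconds (multiply by 1e6).
tau = 2625.353 us


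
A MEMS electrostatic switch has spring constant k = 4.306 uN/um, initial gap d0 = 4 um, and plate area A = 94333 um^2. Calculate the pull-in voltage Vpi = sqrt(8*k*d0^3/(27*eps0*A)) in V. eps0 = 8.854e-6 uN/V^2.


Step 1: Compute numerator: 8 * k * d0^3 = 8 * 4.306 * 4^3 = 2204.672
Step 2: Compute denominator: 27 * eps0 * A = 27 * 8.854e-6 * 94333 = 22.551058
Step 3: Vpi = sqrt(2204.672 / 22.551058)
Vpi = 9.89 V


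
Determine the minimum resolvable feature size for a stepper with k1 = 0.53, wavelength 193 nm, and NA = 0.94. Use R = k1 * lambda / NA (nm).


Step 1: Identify values: k1 = 0.53, lambda = 193 nm, NA = 0.94
Step 2: R = k1 * lambda / NA
R = 0.53 * 193 / 0.94
R = 108.8 nm


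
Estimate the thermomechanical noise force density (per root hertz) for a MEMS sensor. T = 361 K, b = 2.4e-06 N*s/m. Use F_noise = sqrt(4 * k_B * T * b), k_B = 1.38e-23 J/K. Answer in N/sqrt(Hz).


Step 1: Compute 4 * k_B * T * b
= 4 * 1.38e-23 * 361 * 2.4e-06
= 4.7825e-26 N^2/Hz
Step 2: F_noise = sqrt(4.7825e-26)
F_noise = 2.19e-13 N/sqrt(Hz)


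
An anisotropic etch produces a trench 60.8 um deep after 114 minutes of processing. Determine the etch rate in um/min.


Step 1: Etch rate = depth / time
Step 2: rate = 60.8 / 114
rate = 0.533 um/min


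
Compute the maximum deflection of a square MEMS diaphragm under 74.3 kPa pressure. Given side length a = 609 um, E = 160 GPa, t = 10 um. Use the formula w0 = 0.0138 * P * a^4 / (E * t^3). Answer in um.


Step 1: Convert pressure to compatible units (E is in GPa, so P in GPa).
P = 74.3 kPa = 74.3e-6 GPa
Step 2: Compute numerator: 0.0138 * P * a^4.
a^4 = 609^4 = 137552716161
numerator = 0.0138 * 74.3e-6 * 137552716161 = 1.41038e+05
Step 3: Compute denominator: E * t^3 = 160 * 10^3 = 160000
Step 4: w0 = numerator / denominator = 1.41038e+05 / 160000 = 0.8815 um


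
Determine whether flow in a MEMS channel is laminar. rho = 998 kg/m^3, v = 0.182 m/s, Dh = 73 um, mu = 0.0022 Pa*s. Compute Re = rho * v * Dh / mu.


Step 1: Convert Dh to meters: Dh = 73e-6 m
Step 2: Re = rho * v * Dh / mu
Re = 998 * 0.182 * 73e-6 / 0.0022
Re = 6.027
Since Re = 6.027 is below ~2300, the flow is laminar.


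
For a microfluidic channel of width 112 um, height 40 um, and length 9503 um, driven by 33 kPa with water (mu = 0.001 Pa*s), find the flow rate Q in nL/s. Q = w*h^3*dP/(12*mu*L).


Step 1: Convert all dimensions to SI (meters).
w = 112e-6 m, h = 40e-6 m, L = 9503e-6 m, dP = 33e3 Pa
Step 2: Q = w * h^3 * dP / (12 * mu * L)
Q = 112e-6 * (40e-6)^3 * 33e3 / (12 * 0.001 * 9503e-6) = 2.07429233e-09 m^3/s
Step 3: Convert Q from m^3/s to nL/s (1 m^3 = 1e12 nL, so multiply by 1e12).
Q = 2074.292 nL/s


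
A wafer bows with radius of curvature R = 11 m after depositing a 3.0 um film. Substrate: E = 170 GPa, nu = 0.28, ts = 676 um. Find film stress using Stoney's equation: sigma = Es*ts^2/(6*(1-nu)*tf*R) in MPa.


Step 1: Compute numerator: Es * ts^2 = 170 * 676^2 = 77685920 (GPa*um^2)
Step 2: Compute denominator (R in um): 6*(1-nu)*tf*R = 6*0.72*3.0*11e6 = 142560000.0 (um^2)
Step 3: sigma (GPa) = 77685920 / 142560000.0 = 5.44935e-01 GPa
Step 4: Convert to MPa (x1000): sigma = 544.9 MPa


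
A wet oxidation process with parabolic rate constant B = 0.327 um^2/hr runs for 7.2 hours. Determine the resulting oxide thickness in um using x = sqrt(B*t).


Step 1: Compute B*t = 0.327 * 7.2 = 2.3544
Step 2: x = sqrt(2.3544)
x = 1.534 um


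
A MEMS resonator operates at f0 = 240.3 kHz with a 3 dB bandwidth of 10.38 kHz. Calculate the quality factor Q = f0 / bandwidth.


Step 1: Q = f0 / bandwidth
Step 2: Q = 240.3 / 10.38
Q = 23.2


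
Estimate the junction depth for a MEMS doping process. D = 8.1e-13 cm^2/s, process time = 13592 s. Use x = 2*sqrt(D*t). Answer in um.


Step 1: Compute D*t = 8.1e-13 * 13592 = 1.100952e-08 cm^2
Step 2: sqrt(D*t) = 1.04926e-04 cm
Step 3: x = 2 * 1.04926e-04 cm = 2.09852e-04 cm
Step 4: Convert to um (1 cm = 1e4 um): x = 2.099 um


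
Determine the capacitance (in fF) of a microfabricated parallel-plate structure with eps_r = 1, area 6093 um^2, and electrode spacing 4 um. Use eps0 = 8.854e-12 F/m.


Step 1: Convert area to m^2: A = 6093e-12 m^2
Step 2: Convert gap to m: d = 4e-6 m
Step 3: C = eps0 * eps_r * A / d
C = 8.854e-12 * 1 * 6093e-12 / 4e-6
Step 4: Convert to fF (multiply by 1e15).
C = 13.49 fF


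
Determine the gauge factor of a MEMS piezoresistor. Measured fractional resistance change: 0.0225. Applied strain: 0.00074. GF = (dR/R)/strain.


Step 1: Identify values.
dR/R = 0.0225, strain = 0.00074
Step 2: GF = (dR/R) / strain = 0.0225 / 0.00074
GF = 30.4


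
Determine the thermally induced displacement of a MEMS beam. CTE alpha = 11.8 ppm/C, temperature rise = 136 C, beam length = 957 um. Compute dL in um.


Step 1: Convert CTE: alpha = 11.8 ppm/C = 11.8e-6 /C
Step 2: dL = 11.8e-6 * 136 * 957
dL = 1.5358 um


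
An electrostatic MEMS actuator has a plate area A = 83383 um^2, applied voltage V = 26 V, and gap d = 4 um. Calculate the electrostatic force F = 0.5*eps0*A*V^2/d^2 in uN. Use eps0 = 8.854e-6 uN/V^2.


Step 1: Identify parameters.
eps0 = 8.854e-6 uN/V^2, A = 83383 um^2, V = 26 V, d = 4 um
Step 2: Compute V^2 = 26^2 = 676
Step 3: Compute d^2 = 4^2 = 16
Step 4: F = 0.5 * 8.854e-6 * 83383 * 676 / 16
F = 15.596 uN


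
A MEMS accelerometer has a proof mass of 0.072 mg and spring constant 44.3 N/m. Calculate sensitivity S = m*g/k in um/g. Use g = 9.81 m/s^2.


Step 1: Convert mass: m = 0.072 mg = 7.20e-08 kg
Step 2: S = m * g / k = 7.20e-08 * 9.81 / 44.3
Step 3: S = 1.59e-08 m/g
Step 4: Convert to um/g: S = 0.016 um/g


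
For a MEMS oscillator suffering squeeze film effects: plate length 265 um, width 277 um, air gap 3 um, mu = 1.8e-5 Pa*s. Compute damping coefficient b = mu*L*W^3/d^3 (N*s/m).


Step 1: Convert to SI.
L = 265e-6 m, W = 277e-6 m, d = 3e-6 m
Step 2: W^3 = (277e-6)^3 = 2.13e-11 m^3
Step 3: d^3 = (3e-6)^3 = 2.70e-17 m^3
Step 4: b = 1.8e-5 * 265e-6 * 2.13e-11 / 2.70e-17
b = 3.75e-03 N*s/m


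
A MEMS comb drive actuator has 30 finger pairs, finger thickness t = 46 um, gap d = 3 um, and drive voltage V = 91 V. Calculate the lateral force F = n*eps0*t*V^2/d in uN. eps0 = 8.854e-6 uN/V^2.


Step 1: Parameters: n=30, eps0=8.854e-6 uN/V^2, t=46 um, V=91 V, d=3 um
Step 2: V^2 = 8281
Step 3: F = 30 * 8.854e-6 * 46 * 8281 / 3
F = 33.727 uN


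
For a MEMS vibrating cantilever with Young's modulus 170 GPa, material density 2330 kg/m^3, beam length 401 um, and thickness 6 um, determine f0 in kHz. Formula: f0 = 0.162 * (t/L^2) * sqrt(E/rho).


Step 1: Convert units to SI.
t_SI = 6e-6 m, L_SI = 401e-6 m
Step 2: Calculate sqrt(E/rho).
sqrt(170e9 / 2330) = 8541.74 m/s
Step 3: Compute f0.
f0 = 0.162 * 6e-6 / (401e-6)^2 * 8541.74 = 51632.6 Hz = 51.63 kHz


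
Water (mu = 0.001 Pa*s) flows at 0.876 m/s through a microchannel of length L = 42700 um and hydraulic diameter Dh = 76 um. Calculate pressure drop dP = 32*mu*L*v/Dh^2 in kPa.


Step 1: Convert to SI: L = 42700e-6 m, Dh = 76e-6 m
Step 2: dP = 32 * 0.001 * 42700e-6 * 0.876 / (76e-6)^2
Step 3: dP = 207231.02 Pa
Step 4: Convert to kPa: dP = 207.23 kPa


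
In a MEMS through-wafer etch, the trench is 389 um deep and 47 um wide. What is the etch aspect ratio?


Step 1: AR = depth / width
Step 2: AR = 389 / 47
AR = 8.3


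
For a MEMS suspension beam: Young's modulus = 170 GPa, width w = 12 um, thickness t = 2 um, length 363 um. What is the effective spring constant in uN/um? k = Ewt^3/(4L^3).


Step 1: Convert E to consistent units (1 GPa = 1000 uN/um^2).
E = 170 GPa = 170000 uN/um^2
Step 2: Compute t^3 = 2^3 = 8
Step 3: Compute L^3 = 363^3 = 47832147
Step 4: k = 170000 * 12 * 8 / (4 * 47832147)
k = 0.0853 uN/um


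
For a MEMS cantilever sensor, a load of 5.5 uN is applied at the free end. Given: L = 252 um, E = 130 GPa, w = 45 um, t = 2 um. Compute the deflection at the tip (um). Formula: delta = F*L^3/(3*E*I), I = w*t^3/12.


Step 1: Calculate the second moment of area.
I = w * t^3 / 12 = 45 * 2^3 / 12 = 30.0 um^4
Step 2: Convert E to consistent units (1 GPa = 1000 uN/um^2).
E = 130 GPa = 130000 uN/um^2
Step 3: Calculate tip deflection.
delta = F * L^3 / (3 * E * I)
delta = 5.5 * 252^3 / (3 * 130000 * 30.0)
delta = 7.5228 um


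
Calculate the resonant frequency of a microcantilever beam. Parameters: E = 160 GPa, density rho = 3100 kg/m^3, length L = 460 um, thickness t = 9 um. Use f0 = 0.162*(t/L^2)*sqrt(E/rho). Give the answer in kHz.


Step 1: Convert units to SI.
t_SI = 9e-6 m, L_SI = 460e-6 m
Step 2: Calculate sqrt(E/rho).
sqrt(160e9 / 3100) = 7184.21 m/s
Step 3: Compute f0.
f0 = 0.162 * 9e-6 / (460e-6)^2 * 7184.21 = 49501.8 Hz = 49.5 kHz


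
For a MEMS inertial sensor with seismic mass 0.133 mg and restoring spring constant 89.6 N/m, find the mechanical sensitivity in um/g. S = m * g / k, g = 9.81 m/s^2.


Step 1: Convert mass: m = 0.133 mg = 1.33e-07 kg
Step 2: S = m * g / k = 1.33e-07 * 9.81 / 89.6
Step 3: S = 1.46e-08 m/g
Step 4: Convert to um/g: S = 0.015 um/g


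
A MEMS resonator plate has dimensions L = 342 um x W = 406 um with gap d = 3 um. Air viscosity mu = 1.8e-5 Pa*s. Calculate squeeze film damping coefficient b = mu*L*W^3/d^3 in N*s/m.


Step 1: Convert to SI.
L = 342e-6 m, W = 406e-6 m, d = 3e-6 m
Step 2: W^3 = (406e-6)^3 = 6.69e-11 m^3
Step 3: d^3 = (3e-6)^3 = 2.70e-17 m^3
Step 4: b = 1.8e-5 * 342e-6 * 6.69e-11 / 2.70e-17
b = 1.53e-02 N*s/m


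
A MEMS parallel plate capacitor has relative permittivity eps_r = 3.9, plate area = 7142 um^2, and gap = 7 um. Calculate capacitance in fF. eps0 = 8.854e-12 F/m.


Step 1: Convert area to m^2: A = 7142e-12 m^2
Step 2: Convert gap to m: d = 7e-6 m
Step 3: C = eps0 * eps_r * A / d
C = 8.854e-12 * 3.9 * 7142e-12 / 7e-6
Step 4: Convert to fF (multiply by 1e15).
C = 35.23 fF


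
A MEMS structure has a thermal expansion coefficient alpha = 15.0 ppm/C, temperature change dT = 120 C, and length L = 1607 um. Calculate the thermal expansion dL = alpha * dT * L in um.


Step 1: Convert CTE: alpha = 15.0 ppm/C = 15.0e-6 /C
Step 2: dL = 15.0e-6 * 120 * 1607
dL = 2.8926 um


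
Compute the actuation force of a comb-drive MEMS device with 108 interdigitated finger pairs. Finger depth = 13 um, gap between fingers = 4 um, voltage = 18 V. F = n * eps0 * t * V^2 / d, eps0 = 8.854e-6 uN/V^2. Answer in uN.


Step 1: Parameters: n=108, eps0=8.854e-6 uN/V^2, t=13 um, V=18 V, d=4 um
Step 2: V^2 = 324
Step 3: F = 108 * 8.854e-6 * 13 * 324 / 4
F = 1.007 uN


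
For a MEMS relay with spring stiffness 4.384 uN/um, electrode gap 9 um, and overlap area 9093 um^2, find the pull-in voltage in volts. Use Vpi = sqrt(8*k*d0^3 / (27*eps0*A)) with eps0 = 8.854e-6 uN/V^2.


Step 1: Compute numerator: 8 * k * d0^3 = 8 * 4.384 * 9^3 = 25567.488
Step 2: Compute denominator: 27 * eps0 * A = 27 * 8.854e-6 * 9093 = 2.173754
Step 3: Vpi = sqrt(25567.488 / 2.173754)
Vpi = 108.45 V


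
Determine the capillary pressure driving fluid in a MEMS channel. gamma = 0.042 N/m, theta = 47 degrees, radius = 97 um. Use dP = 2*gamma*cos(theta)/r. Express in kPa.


Step 1: cos(47 deg) = 0.682
Step 2: Convert r to m: r = 97e-6 m
Step 3: dP = 2 * 0.042 * 0.682 / 97e-6 = 590.6 Pa
Step 4: Convert Pa to kPa (divide by 1000).
dP = 0.59 kPa


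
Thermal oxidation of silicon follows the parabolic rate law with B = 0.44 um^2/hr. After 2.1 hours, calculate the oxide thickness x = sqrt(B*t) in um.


Step 1: Compute B*t = 0.44 * 2.1 = 0.924
Step 2: x = sqrt(0.924)
x = 0.961 um


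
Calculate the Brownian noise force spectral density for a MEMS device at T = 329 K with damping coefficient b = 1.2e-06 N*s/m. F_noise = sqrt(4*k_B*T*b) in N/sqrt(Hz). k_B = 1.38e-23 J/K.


Step 1: Compute 4 * k_B * T * b
= 4 * 1.38e-23 * 329 * 1.2e-06
= 2.1793e-26 N^2/Hz
Step 2: F_noise = sqrt(2.1793e-26)
F_noise = 1.48e-13 N/sqrt(Hz)


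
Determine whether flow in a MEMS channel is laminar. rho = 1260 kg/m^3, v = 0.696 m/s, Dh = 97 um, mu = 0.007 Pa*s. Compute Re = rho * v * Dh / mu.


Step 1: Convert Dh to meters: Dh = 97e-6 m
Step 2: Re = rho * v * Dh / mu
Re = 1260 * 0.696 * 97e-6 / 0.007
Re = 12.152
Since Re = 12.152 is below ~2300, the flow is laminar.


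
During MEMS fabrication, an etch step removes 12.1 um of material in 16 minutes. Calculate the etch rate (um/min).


Step 1: Etch rate = depth / time
Step 2: rate = 12.1 / 16
rate = 0.756 um/min


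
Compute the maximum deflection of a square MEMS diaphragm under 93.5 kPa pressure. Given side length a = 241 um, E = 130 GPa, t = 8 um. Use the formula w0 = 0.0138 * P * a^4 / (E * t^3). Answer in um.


Step 1: Convert pressure to compatible units (E is in GPa, so P in GPa).
P = 93.5 kPa = 93.5e-6 GPa
Step 2: Compute numerator: 0.0138 * P * a^4.
a^4 = 241^4 = 3373402561
numerator = 0.0138 * 93.5e-6 * 3373402561 = 4.3527e+03
Step 3: Compute denominator: E * t^3 = 130 * 8^3 = 66560
Step 4: w0 = numerator / denominator = 4.3527e+03 / 66560 = 0.0654 um


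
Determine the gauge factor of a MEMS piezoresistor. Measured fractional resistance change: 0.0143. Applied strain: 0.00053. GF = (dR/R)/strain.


Step 1: Identify values.
dR/R = 0.0143, strain = 0.00053
Step 2: GF = (dR/R) / strain = 0.0143 / 0.00053
GF = 27.0


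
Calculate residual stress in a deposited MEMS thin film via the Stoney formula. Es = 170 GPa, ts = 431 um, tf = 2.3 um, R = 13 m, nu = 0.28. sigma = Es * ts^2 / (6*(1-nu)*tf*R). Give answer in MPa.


Step 1: Compute numerator: Es * ts^2 = 170 * 431^2 = 31579370 (GPa*um^2)
Step 2: Compute denominator (R in um): 6*(1-nu)*tf*R = 6*0.72*2.3*13e6 = 129168000.0 (um^2)
Step 3: sigma (GPa) = 31579370 / 129168000.0 = 2.44483e-01 GPa
Step 4: Convert to MPa (x1000): sigma = 244.5 MPa


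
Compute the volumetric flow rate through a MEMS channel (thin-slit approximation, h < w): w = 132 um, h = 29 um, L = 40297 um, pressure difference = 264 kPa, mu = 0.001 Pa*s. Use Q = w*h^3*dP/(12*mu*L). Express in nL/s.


Step 1: Convert all dimensions to SI (meters).
w = 132e-6 m, h = 29e-6 m, L = 40297e-6 m, dP = 264e3 Pa
Step 2: Q = w * h^3 * dP / (12 * mu * L)
Q = 132e-6 * (29e-6)^3 * 264e3 / (12 * 0.001 * 40297e-6) = 1.75759128e-09 m^3/s
Step 3: Convert Q from m^3/s to nL/s (1 m^3 = 1e12 nL, so multiply by 1e12).
Q = 1757.591 nL/s


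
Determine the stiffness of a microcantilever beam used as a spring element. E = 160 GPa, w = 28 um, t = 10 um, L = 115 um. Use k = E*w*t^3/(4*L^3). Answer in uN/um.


Step 1: Convert E to consistent units (1 GPa = 1000 uN/um^2).
E = 160 GPa = 160000 uN/um^2
Step 2: Compute t^3 = 10^3 = 1000
Step 3: Compute L^3 = 115^3 = 1520875
Step 4: k = 160000 * 28 * 1000 / (4 * 1520875)
k = 736.4182 uN/um


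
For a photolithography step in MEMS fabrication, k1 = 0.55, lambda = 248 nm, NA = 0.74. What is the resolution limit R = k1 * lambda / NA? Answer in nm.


Step 1: Identify values: k1 = 0.55, lambda = 248 nm, NA = 0.74
Step 2: R = k1 * lambda / NA
R = 0.55 * 248 / 0.74
R = 184.3 nm


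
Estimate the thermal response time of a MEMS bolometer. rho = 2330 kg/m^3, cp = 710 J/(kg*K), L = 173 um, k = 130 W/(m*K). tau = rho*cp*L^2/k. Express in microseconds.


Step 1: Convert L to m: L = 173e-6 m
Step 2: L^2 = (173e-6)^2 = 2.9929e-08 m^2
Step 3: tau = 2330 * 710 * 2.9929e-08 / 130 = 3.8085804e-04 s
Step 4: Convert to microseconds (multiply by 1e6).
tau = 380.858 us


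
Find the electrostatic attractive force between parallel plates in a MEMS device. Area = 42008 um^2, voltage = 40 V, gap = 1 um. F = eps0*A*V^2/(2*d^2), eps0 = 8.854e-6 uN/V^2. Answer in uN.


Step 1: Identify parameters.
eps0 = 8.854e-6 uN/V^2, A = 42008 um^2, V = 40 V, d = 1 um
Step 2: Compute V^2 = 40^2 = 1600
Step 3: Compute d^2 = 1^2 = 1
Step 4: F = 0.5 * 8.854e-6 * 42008 * 1600 / 1
F = 297.551 uN


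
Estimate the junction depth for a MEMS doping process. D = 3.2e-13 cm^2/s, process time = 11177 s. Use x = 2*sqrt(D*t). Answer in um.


Step 1: Compute D*t = 3.2e-13 * 11177 = 3.57664e-09 cm^2
Step 2: sqrt(D*t) = 5.9805e-05 cm
Step 3: x = 2 * 5.9805e-05 cm = 1.1961e-04 cm
Step 4: Convert to um (1 cm = 1e4 um): x = 1.196 um


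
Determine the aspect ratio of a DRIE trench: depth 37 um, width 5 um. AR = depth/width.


Step 1: AR = depth / width
Step 2: AR = 37 / 5
AR = 7.4


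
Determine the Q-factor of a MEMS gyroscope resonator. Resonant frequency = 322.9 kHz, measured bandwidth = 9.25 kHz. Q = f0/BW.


Step 1: Q = f0 / bandwidth
Step 2: Q = 322.9 / 9.25
Q = 34.9


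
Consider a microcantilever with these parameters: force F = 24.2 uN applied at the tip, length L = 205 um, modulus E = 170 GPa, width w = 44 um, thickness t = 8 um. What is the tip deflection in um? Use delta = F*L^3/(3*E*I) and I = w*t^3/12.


Step 1: Calculate the second moment of area.
I = w * t^3 / 12 = 44 * 8^3 / 12 = 1877.3333 um^4
Step 2: Convert E to consistent units (1 GPa = 1000 uN/um^2).
E = 170 GPa = 170000 uN/um^2
Step 3: Calculate tip deflection.
delta = F * L^3 / (3 * E * I)
delta = 24.2 * 205^3 / (3 * 170000 * 1877.3333)
delta = 0.2178 um


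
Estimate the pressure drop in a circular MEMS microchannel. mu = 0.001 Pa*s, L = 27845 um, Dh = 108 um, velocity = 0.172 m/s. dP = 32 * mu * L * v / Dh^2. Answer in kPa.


Step 1: Convert to SI: L = 27845e-6 m, Dh = 108e-6 m
Step 2: dP = 32 * 0.001 * 27845e-6 * 0.172 / (108e-6)^2
Step 3: dP = 13139.48 Pa
Step 4: Convert to kPa: dP = 13.14 kPa


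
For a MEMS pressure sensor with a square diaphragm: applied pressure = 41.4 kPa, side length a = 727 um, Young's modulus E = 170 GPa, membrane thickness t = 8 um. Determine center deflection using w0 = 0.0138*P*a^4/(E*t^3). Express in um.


Step 1: Convert pressure to compatible units (E is in GPa, so P in GPa).
P = 41.4 kPa = 41.4e-6 GPa
Step 2: Compute numerator: 0.0138 * P * a^4.
a^4 = 727^4 = 279342903841
numerator = 0.0138 * 41.4e-6 * 279342903841 = 1.595942e+05
Step 3: Compute denominator: E * t^3 = 170 * 8^3 = 87040
Step 4: w0 = numerator / denominator = 1.595942e+05 / 87040 = 1.8336 um


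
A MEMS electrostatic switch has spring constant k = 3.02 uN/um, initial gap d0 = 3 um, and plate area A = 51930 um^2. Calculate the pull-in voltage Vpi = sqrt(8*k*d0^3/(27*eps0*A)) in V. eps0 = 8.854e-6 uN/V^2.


Step 1: Compute numerator: 8 * k * d0^3 = 8 * 3.02 * 3^3 = 652.32
Step 2: Compute denominator: 27 * eps0 * A = 27 * 8.854e-6 * 51930 = 12.414282
Step 3: Vpi = sqrt(652.32 / 12.414282)
Vpi = 7.25 V


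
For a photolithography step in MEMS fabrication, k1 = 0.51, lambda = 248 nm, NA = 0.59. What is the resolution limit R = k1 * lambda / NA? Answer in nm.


Step 1: Identify values: k1 = 0.51, lambda = 248 nm, NA = 0.59
Step 2: R = k1 * lambda / NA
R = 0.51 * 248 / 0.59
R = 214.4 nm


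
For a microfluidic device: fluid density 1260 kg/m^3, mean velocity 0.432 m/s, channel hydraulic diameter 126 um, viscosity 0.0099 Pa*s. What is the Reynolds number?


Step 1: Convert Dh to meters: Dh = 126e-6 m
Step 2: Re = rho * v * Dh / mu
Re = 1260 * 0.432 * 126e-6 / 0.0099
Re = 6.928


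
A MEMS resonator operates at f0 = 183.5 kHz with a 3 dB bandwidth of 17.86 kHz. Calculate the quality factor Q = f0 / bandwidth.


Step 1: Q = f0 / bandwidth
Step 2: Q = 183.5 / 17.86
Q = 10.3


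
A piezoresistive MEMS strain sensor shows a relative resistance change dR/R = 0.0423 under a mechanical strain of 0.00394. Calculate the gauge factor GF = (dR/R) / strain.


Step 1: Identify values.
dR/R = 0.0423, strain = 0.00394
Step 2: GF = (dR/R) / strain = 0.0423 / 0.00394
GF = 10.7


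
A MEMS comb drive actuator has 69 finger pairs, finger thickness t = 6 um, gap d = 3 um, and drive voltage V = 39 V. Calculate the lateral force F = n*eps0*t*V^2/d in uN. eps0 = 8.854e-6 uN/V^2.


Step 1: Parameters: n=69, eps0=8.854e-6 uN/V^2, t=6 um, V=39 V, d=3 um
Step 2: V^2 = 1521
Step 3: F = 69 * 8.854e-6 * 6 * 1521 / 3
F = 1.858 uN


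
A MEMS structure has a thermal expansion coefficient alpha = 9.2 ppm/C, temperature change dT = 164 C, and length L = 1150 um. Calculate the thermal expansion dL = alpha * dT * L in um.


Step 1: Convert CTE: alpha = 9.2 ppm/C = 9.2e-6 /C
Step 2: dL = 9.2e-6 * 164 * 1150
dL = 1.7351 um


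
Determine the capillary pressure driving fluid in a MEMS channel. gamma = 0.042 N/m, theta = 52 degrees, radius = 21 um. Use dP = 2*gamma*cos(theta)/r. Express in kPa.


Step 1: cos(52 deg) = 0.6157
Step 2: Convert r to m: r = 21e-6 m
Step 3: dP = 2 * 0.042 * 0.6157 / 21e-6 = 2462.8 Pa
Step 4: Convert Pa to kPa (divide by 1000).
dP = 2.46 kPa


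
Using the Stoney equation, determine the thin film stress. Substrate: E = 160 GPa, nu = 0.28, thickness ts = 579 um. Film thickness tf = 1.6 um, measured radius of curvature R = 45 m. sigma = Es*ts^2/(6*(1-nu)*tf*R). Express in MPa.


Step 1: Compute numerator: Es * ts^2 = 160 * 579^2 = 53638560 (GPa*um^2)
Step 2: Compute denominator (R in um): 6*(1-nu)*tf*R = 6*0.72*1.6*45e6 = 311040000.0 (um^2)
Step 3: sigma (GPa) = 53638560 / 311040000.0 = 1.72449e-01 GPa
Step 4: Convert to MPa (x1000): sigma = 172.4 MPa


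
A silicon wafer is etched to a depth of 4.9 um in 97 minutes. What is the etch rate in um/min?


Step 1: Etch rate = depth / time
Step 2: rate = 4.9 / 97
rate = 0.051 um/min


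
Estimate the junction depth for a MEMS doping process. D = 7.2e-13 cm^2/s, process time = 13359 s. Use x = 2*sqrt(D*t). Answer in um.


Step 1: Compute D*t = 7.2e-13 * 13359 = 9.61848e-09 cm^2
Step 2: sqrt(D*t) = 9.80738e-05 cm
Step 3: x = 2 * 9.80738e-05 cm = 1.961476e-04 cm
Step 4: Convert to um (1 cm = 1e4 um): x = 1.961 um


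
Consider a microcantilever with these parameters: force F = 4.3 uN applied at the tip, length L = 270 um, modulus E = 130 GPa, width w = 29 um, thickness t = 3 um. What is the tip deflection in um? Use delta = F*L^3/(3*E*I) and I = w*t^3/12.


Step 1: Calculate the second moment of area.
I = w * t^3 / 12 = 29 * 3^3 / 12 = 65.25 um^4
Step 2: Convert E to consistent units (1 GPa = 1000 uN/um^2).
E = 130 GPa = 130000 uN/um^2
Step 3: Calculate tip deflection.
delta = F * L^3 / (3 * E * I)
delta = 4.3 * 270^3 / (3 * 130000 * 65.25)
delta = 3.3259 um


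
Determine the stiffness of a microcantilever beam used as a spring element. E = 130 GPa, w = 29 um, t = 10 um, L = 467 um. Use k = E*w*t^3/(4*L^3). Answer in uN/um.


Step 1: Convert E to consistent units (1 GPa = 1000 uN/um^2).
E = 130 GPa = 130000 uN/um^2
Step 2: Compute t^3 = 10^3 = 1000
Step 3: Compute L^3 = 467^3 = 101847563
Step 4: k = 130000 * 29 * 1000 / (4 * 101847563)
k = 9.254 uN/um


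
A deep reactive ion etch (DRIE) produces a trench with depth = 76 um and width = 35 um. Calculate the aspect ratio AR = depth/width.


Step 1: AR = depth / width
Step 2: AR = 76 / 35
AR = 2.2


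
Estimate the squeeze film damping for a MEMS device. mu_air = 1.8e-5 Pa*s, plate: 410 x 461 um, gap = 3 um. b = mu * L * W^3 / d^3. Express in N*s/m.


Step 1: Convert to SI.
L = 410e-6 m, W = 461e-6 m, d = 3e-6 m
Step 2: W^3 = (461e-6)^3 = 9.80e-11 m^3
Step 3: d^3 = (3e-6)^3 = 2.70e-17 m^3
Step 4: b = 1.8e-5 * 410e-6 * 9.80e-11 / 2.70e-17
b = 2.68e-02 N*s/m


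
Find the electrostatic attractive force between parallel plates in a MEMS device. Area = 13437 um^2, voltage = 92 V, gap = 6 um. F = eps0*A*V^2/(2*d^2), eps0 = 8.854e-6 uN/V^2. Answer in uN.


Step 1: Identify parameters.
eps0 = 8.854e-6 uN/V^2, A = 13437 um^2, V = 92 V, d = 6 um
Step 2: Compute V^2 = 92^2 = 8464
Step 3: Compute d^2 = 6^2 = 36
Step 4: F = 0.5 * 8.854e-6 * 13437 * 8464 / 36
F = 13.986 uN


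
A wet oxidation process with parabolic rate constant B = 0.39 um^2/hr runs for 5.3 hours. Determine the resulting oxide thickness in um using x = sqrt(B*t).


Step 1: Compute B*t = 0.39 * 5.3 = 2.067
Step 2: x = sqrt(2.067)
x = 1.438 um


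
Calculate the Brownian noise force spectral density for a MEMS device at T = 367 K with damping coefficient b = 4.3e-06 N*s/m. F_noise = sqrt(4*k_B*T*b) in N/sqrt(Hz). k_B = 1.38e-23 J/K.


Step 1: Compute 4 * k_B * T * b
= 4 * 1.38e-23 * 367 * 4.3e-06
= 8.7111e-26 N^2/Hz
Step 2: F_noise = sqrt(8.7111e-26)
F_noise = 2.95e-13 N/sqrt(Hz)


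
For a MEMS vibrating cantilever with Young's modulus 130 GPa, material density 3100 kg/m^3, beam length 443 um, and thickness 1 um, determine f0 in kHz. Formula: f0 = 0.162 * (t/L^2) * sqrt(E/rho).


Step 1: Convert units to SI.
t_SI = 1e-6 m, L_SI = 443e-6 m
Step 2: Calculate sqrt(E/rho).
sqrt(130e9 / 3100) = 6475.76 m/s
Step 3: Compute f0.
f0 = 0.162 * 1e-6 / (443e-6)^2 * 6475.76 = 5345.6 Hz = 5.35 kHz


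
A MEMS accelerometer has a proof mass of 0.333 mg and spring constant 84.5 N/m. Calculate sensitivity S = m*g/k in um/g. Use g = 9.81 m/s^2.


Step 1: Convert mass: m = 0.333 mg = 3.33e-07 kg
Step 2: S = m * g / k = 3.33e-07 * 9.81 / 84.5
Step 3: S = 3.87e-08 m/g
Step 4: Convert to um/g: S = 0.039 um/g


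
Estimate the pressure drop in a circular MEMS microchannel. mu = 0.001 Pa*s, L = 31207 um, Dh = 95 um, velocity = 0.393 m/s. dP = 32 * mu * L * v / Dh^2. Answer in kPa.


Step 1: Convert to SI: L = 31207e-6 m, Dh = 95e-6 m
Step 2: dP = 32 * 0.001 * 31207e-6 * 0.393 / (95e-6)^2
Step 3: dP = 43485.79 Pa
Step 4: Convert to kPa: dP = 43.49 kPa


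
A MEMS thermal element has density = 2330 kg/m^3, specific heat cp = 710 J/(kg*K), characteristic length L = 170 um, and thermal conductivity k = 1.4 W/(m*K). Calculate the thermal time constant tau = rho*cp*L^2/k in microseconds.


Step 1: Convert L to m: L = 170e-6 m
Step 2: L^2 = (170e-6)^2 = 2.89e-08 m^2
Step 3: tau = 2330 * 710 * 2.89e-08 / 1.4 = 3.414947857e-02 s
Step 4: Convert to microseconds (multiply by 1e6).
tau = 34149.479 us


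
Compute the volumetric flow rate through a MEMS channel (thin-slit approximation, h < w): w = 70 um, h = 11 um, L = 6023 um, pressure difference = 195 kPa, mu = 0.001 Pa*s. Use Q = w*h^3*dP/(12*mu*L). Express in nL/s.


Step 1: Convert all dimensions to SI (meters).
w = 70e-6 m, h = 11e-6 m, L = 6023e-6 m, dP = 195e3 Pa
Step 2: Q = w * h^3 * dP / (12 * mu * L)
Q = 70e-6 * (11e-6)^3 * 195e3 / (12 * 0.001 * 6023e-6) = 2.5137182e-10 m^3/s
Step 3: Convert Q from m^3/s to nL/s (1 m^3 = 1e12 nL, so multiply by 1e12).
Q = 251.372 nL/s


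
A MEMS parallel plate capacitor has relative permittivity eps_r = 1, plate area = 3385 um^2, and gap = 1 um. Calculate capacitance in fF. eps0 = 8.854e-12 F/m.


Step 1: Convert area to m^2: A = 3385e-12 m^2
Step 2: Convert gap to m: d = 1e-6 m
Step 3: C = eps0 * eps_r * A / d
C = 8.854e-12 * 1 * 3385e-12 / 1e-6
Step 4: Convert to fF (multiply by 1e15).
C = 29.97 fF


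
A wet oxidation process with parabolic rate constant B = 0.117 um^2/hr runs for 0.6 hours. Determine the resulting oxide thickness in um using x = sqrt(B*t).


Step 1: Compute B*t = 0.117 * 0.6 = 0.0702
Step 2: x = sqrt(0.0702)
x = 0.265 um


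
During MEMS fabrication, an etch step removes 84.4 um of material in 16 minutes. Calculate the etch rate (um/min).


Step 1: Etch rate = depth / time
Step 2: rate = 84.4 / 16
rate = 5.275 um/min


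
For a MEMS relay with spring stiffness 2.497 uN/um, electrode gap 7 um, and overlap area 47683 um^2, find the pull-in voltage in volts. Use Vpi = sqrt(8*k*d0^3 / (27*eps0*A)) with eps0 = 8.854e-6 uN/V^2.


Step 1: Compute numerator: 8 * k * d0^3 = 8 * 2.497 * 7^3 = 6851.768
Step 2: Compute denominator: 27 * eps0 * A = 27 * 8.854e-6 * 47683 = 11.399003
Step 3: Vpi = sqrt(6851.768 / 11.399003)
Vpi = 24.52 V


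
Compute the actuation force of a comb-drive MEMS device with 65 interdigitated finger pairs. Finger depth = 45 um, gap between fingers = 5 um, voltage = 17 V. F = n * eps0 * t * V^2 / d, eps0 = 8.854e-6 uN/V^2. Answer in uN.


Step 1: Parameters: n=65, eps0=8.854e-6 uN/V^2, t=45 um, V=17 V, d=5 um
Step 2: V^2 = 289
Step 3: F = 65 * 8.854e-6 * 45 * 289 / 5
F = 1.497 uN


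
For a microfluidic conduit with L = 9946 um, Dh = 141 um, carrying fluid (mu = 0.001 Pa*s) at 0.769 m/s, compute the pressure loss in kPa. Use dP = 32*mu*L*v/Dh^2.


Step 1: Convert to SI: L = 9946e-6 m, Dh = 141e-6 m
Step 2: dP = 32 * 0.001 * 9946e-6 * 0.769 / (141e-6)^2
Step 3: dP = 12310.81 Pa
Step 4: Convert to kPa: dP = 12.31 kPa


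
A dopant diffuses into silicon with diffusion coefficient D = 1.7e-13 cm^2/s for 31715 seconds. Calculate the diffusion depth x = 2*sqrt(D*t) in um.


Step 1: Compute D*t = 1.7e-13 * 31715 = 5.39155e-09 cm^2
Step 2: sqrt(D*t) = 7.34272e-05 cm
Step 3: x = 2 * 7.34272e-05 cm = 1.468544e-04 cm
Step 4: Convert to um (1 cm = 1e4 um): x = 1.469 um


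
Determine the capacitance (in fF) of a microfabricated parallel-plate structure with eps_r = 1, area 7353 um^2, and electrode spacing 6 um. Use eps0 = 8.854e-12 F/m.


Step 1: Convert area to m^2: A = 7353e-12 m^2
Step 2: Convert gap to m: d = 6e-6 m
Step 3: C = eps0 * eps_r * A / d
C = 8.854e-12 * 1 * 7353e-12 / 6e-6
Step 4: Convert to fF (multiply by 1e15).
C = 10.85 fF
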